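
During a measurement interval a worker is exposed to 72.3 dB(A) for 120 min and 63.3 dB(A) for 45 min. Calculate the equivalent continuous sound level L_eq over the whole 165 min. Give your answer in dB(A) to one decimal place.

The energy average is taken in the linear domain: L_eq = 10·log₁₀[(Σ tᵢ·10^(Lᵢ/10))/T], T = 165 min.
Σ tᵢ·10^(Lᵢ/10) = 120·10^(72.3/10) + 45·10^(63.3/10) = 2.134e+09.
L_eq = 10·log₁₀(2.134e+09/165) = 71.12 dB(A).

71.1 dB(A)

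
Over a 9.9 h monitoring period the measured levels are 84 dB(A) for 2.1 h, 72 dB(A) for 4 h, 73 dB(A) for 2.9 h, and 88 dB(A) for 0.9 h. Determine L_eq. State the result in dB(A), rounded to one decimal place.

The energy average is taken in the linear domain: L_eq = 10·log₁₀[(Σ tᵢ·10^(Lᵢ/10))/T], T = 9.9 h.
Σ tᵢ·10^(Lᵢ/10) = 2.1·10^(84/10) + 4·10^(72/10) + 2.9·10^(73/10) + 0.9·10^(88/10) = 1.217e+09.
L_eq = 10·log₁₀(1.217e+09/9.9) = 80.90 dB(A).

80.9 dB(A)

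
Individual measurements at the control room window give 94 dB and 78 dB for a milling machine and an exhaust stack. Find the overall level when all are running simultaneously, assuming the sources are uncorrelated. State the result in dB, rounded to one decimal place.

94.1 dB

Incoherent sources combine by intensity addition: L_total = 10·log₁₀(Σ 10^(L_i/10)).
Σ 10^(L/10) = 10^(94/10) + 10^(78/10) = 2.575e+09.
L_total = 10·log₁₀(2.575e+09) = 94.11 dB.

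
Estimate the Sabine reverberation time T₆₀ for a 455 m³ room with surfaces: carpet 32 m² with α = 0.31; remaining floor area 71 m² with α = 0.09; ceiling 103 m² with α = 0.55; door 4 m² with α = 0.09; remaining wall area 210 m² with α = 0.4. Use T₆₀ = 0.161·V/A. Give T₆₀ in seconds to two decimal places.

A = Σ Sᵢαᵢ = 32·0.31 + 71·0.09 + 103·0.55 + 4·0.09 + 210·0.4 = 157.32 m².
T₆₀ = 0.161·V/A = 0.161·455/157.32 = 0.466 s.

0.47 s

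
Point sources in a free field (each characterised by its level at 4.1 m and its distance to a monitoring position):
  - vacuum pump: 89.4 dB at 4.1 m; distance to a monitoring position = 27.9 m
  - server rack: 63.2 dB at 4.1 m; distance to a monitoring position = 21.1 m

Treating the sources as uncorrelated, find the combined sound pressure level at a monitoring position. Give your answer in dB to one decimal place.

72.8 dB

First find each source's level at the receiver (point-source: −20·log₁₀(r/r_ref)), then combine on an intensity basis.
vacuum pump: 89.4 − 20·log₁₀(27.9/4.1) = 89.4 − 16.66 = 72.74 dB.
server rack: 63.2 − 20·log₁₀(21.1/4.1) = 63.2 − 14.23 = 48.97 dB.
Σ 10^(L/10) = 1.889e+07 → L_total = 10·log₁₀(1.889e+07) = 72.76 dB.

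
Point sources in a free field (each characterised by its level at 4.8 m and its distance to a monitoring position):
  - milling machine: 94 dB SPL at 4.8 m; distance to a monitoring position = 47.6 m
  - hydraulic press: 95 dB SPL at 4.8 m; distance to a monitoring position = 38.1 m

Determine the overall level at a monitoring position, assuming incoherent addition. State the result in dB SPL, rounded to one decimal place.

78.8 dB SPL

Apply inverse-square spreading to bring every level to the receiver, then sum 10^(L/10).
milling machine: 94 − 20·log₁₀(47.6/4.8) = 94 − 19.93 = 74.07 dB SPL.
hydraulic press: 95 − 20·log₁₀(38.1/4.8) = 95 − 17.99 = 77.01 dB SPL.
Σ 10^(L/10) = 7.573e+07 → L_total = 10·log₁₀(7.573e+07) = 78.79 dB SPL.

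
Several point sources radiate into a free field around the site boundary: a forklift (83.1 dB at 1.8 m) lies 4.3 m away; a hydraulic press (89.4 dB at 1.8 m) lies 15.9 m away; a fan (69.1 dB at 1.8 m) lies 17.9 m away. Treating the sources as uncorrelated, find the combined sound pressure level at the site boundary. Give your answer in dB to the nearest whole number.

77 dB

Apply inverse-square spreading to bring every level to the receiver, then sum 10^(L/10).
forklift: 83.1 − 20·log₁₀(4.3/1.8) = 83.1 − 7.56 = 75.54 dB.
hydraulic press: 89.4 − 20·log₁₀(15.9/1.8) = 89.4 − 18.92 = 70.48 dB.
fan: 69.1 − 20·log₁₀(17.9/1.8) = 69.1 − 19.95 = 49.15 dB.
Σ 10^(L/10) = 4.702e+07 → L_total = 10·log₁₀(4.702e+07) = 76.72 dB.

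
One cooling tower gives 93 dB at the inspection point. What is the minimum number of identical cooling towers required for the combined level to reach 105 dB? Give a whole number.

N identical sources give L₁ + 10·log₁₀ N, so require 10·log₁₀ N ≥ 105 − 93 = 12.0 dB.
N ≥ 10^(12.0/10) = 15.849, so N = 16.

16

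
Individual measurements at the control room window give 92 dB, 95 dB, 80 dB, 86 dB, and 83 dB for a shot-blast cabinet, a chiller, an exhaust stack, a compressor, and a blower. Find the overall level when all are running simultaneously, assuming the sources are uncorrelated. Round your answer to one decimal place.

Incoherent sources combine by intensity addition: L_total = 10·log₁₀(Σ 10^(L_i/10)).
Σ 10^(L/10) = 10^(92/10) + 10^(95/10) + 10^(80/10) + 10^(86/10) + 10^(83/10) = 5.445e+09.
L_total = 10·log₁₀(5.445e+09) = 97.36 dB.

97.4 dB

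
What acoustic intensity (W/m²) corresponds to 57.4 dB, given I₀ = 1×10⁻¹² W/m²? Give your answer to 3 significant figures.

I = I₀·10^(L/10) = 10⁻¹² × 10^(57.4/10) = 10^(-6.260).

5.50e-07 W/m²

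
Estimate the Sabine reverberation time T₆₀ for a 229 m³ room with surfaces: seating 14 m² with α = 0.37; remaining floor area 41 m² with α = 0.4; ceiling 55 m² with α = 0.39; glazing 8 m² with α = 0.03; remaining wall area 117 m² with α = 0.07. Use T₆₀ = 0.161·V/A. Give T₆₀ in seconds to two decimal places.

0.72 s

Total absorption A = 14·0.37 + 41·0.4 + 55·0.39 + 8·0.03 + 117·0.07 = 51.46 m² sabins.
T₆₀ = 0.161 × 229 / 51.46 = 0.716 s.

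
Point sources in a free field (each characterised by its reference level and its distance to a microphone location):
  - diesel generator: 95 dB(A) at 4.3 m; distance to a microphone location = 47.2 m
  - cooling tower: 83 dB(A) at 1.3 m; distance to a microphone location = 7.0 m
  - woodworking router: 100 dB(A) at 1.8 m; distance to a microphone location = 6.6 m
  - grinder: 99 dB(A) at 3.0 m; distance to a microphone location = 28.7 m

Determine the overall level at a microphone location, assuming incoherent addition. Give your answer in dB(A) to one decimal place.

First find each source's level at the receiver (point-source: −20·log₁₀(r/r_ref)), then combine on an intensity basis.
diesel generator: 95 − 20·log₁₀(47.2/4.3) = 95 − 20.81 = 74.19 dB(A).
cooling tower: 83 − 20·log₁₀(7.0/1.3) = 83 − 14.62 = 68.38 dB(A).
woodworking router: 100 − 20·log₁₀(6.6/1.8) = 100 − 11.29 = 88.71 dB(A).
grinder: 99 − 20·log₁₀(28.7/3.0) = 99 − 19.62 = 79.38 dB(A).
Σ 10^(L/10) = 8.637e+08 → L_total = 10·log₁₀(8.637e+08) = 89.36 dB(A).

89.4 dB(A)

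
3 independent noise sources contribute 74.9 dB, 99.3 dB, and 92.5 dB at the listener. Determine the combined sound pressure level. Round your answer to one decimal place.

Incoherent sources combine by intensity addition: L_total = 10·log₁₀(Σ 10^(L_i/10)).
Σ 10^(L/10) = 10^(74.9/10) + 10^(99.3/10) + 10^(92.5/10) = 1.032e+10.
L_total = 10·log₁₀(1.032e+10) = 100.14 dB.

100.1 dB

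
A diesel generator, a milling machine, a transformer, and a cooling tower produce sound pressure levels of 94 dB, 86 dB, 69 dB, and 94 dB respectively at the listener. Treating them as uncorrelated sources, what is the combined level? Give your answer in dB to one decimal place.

97.3 dB

Incoherent sources combine by intensity addition: L_total = 10·log₁₀(Σ 10^(L_i/10)).
Σ 10^(L/10) = 10^(94/10) + 10^(86/10) + 10^(69/10) + 10^(94/10) = 5.430e+09.
L_total = 10·log₁₀(5.430e+09) = 97.35 dB.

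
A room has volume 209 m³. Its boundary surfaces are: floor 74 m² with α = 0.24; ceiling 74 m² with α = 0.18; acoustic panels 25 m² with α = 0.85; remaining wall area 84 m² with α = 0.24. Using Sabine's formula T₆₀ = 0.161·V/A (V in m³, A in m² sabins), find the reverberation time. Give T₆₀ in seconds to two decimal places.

0.46 s

Total absorption A = 74·0.24 + 74·0.18 + 25·0.85 + 84·0.24 = 72.49 m² sabins.
T₆₀ = 0.161·V/A = 0.161·209/72.49 = 0.464 s.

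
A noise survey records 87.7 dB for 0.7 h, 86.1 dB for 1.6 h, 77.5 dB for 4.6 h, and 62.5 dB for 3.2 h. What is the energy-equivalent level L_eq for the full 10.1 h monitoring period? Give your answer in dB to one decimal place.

81.2 dB

L_eq = 10·log₁₀[(1/T)·Σ tᵢ·10^(Lᵢ/10)] with T = 10.1 h.
Σ tᵢ·10^(Lᵢ/10) = 0.7·10^(87.7/10) + 1.6·10^(86.1/10) + 4.6·10^(77.5/10) + 3.2·10^(62.5/10) = 1.328e+09.
L_eq = 10·log₁₀(1.328e+09/10.1) = 81.19 dB.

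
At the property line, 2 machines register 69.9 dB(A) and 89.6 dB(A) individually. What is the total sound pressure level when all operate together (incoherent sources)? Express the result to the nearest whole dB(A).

Incoherent sources combine by intensity addition: L_total = 10·log₁₀(Σ 10^(L_i/10)).
Σ 10^(L/10) = 10^(69.9/10) + 10^(89.6/10) = 9.218e+08.
L_total = 10·log₁₀(9.218e+08) = 89.65 dB(A).

90 dB(A)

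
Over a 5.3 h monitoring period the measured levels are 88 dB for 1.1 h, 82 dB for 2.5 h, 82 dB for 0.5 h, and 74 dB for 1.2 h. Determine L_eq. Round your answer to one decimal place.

Weight each interval's intensity by its duration and average over T = 5.3 h:
Σ tᵢ·10^(Lᵢ/10) = 1.1·10^(88/10) + 2.5·10^(82/10) + 0.5·10^(82/10) + 1.2·10^(74/10) = 1.200e+09.
L_eq = 10·log₁₀(1.200e+09/5.3) = 83.55 dB.

83.5 dB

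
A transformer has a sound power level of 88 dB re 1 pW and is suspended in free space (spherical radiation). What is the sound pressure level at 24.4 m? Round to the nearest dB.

The power spreads over a sphere of area 4π·r², so L_p = L_w − 10·log₁₀(4π·r²).
4π·r² = 7482 m², 10·log₁₀ of that is 38.740 dB.
L_p = 88 − 38.740 = 49.26 dB.

49 dB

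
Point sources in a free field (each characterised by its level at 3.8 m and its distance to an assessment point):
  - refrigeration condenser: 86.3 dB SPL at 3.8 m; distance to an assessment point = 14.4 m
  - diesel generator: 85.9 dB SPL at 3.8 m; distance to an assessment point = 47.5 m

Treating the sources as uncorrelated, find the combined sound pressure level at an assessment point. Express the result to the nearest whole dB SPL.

75 dB SPL

Apply inverse-square spreading to bring every level to the receiver, then sum 10^(L/10).
refrigeration condenser: 86.3 − 20·log₁₀(14.4/3.8) = 86.3 − 11.57 = 74.73 dB SPL.
diesel generator: 85.9 − 20·log₁₀(47.5/3.8) = 85.9 − 21.94 = 63.96 dB SPL.
Σ 10^(L/10) = 3.220e+07 → L_total = 10·log₁₀(3.220e+07) = 75.08 dB SPL.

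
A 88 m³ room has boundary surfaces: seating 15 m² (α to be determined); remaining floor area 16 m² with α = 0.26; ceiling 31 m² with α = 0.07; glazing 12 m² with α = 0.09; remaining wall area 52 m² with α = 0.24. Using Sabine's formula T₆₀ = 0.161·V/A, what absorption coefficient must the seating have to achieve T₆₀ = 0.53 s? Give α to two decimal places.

0.46

A = 0.161·V/T₆₀ = 0.161·88/0.53 = 26.73 m² sabins.
Absorption from the other surfaces = 16·0.26 + 31·0.07 + 12·0.09 + 52·0.24 = 19.89 m², so the seating must supply 6.84 m² over 15 m².
α = 6.84/15 = 0.456.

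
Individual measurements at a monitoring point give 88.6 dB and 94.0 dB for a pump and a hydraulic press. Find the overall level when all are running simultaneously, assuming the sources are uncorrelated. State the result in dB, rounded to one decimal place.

Incoherent sources combine by intensity addition: L_total = 10·log₁₀(Σ 10^(L_i/10)).
Σ 10^(L/10) = 10^(88.6/10) + 10^(94.0/10) = 3.236e+09.
L_total = 10·log₁₀(3.236e+09) = 95.10 dB.

95.1 dB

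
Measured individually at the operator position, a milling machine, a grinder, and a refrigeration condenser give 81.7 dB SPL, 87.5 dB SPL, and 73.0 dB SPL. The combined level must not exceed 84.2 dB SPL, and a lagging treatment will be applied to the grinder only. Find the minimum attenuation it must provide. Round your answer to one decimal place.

The untreated sources together contribute 10^(81.7/10) + 10^(73.0/10) = 1.679e+08, i.e. 82.25 dB SPL.
To meet 84.2 dB SPL overall, the treated grinder may contribute at most 10^(84.2/10) − 1.679e+08 = 9.516e+07, i.e. 79.78 dB SPL.
So the grinder must be reduced from 87.5 to 79.78 dB SPL: IL = 7.72 dB.

7.7 dB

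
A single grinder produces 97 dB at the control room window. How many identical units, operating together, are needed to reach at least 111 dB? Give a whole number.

26

Need L₁ + 10·log₁₀ N ≥ 111, i.e. log₁₀ N ≥ 1.40.
N ≥ 10^(14.0/10) = 25.119, so N = 26.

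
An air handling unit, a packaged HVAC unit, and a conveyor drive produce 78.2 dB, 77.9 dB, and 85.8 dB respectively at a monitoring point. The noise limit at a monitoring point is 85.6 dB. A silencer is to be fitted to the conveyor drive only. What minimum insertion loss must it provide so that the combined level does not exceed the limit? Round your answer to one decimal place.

2.1 dB

The untreated sources together contribute 10^(78.2/10) + 10^(77.9/10) = 1.277e+08, i.e. 81.06 dB.
The limit corresponds to 10^(85.6/10) = 3.631e+08; subtracting the fixed part leaves 2.353e+08 for the conveyor drive, i.e. 83.72 dB.
So the conveyor drive must be reduced from 85.8 to 83.72 dB: IL = 2.08 dB.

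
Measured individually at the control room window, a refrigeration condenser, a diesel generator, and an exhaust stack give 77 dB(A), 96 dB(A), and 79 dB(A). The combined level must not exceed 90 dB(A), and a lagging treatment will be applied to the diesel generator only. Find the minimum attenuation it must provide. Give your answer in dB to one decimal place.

6.6 dB

Fixed contribution from the other sources: Σ 10^(L/10) = 10^(77/10) + 10^(79/10) = 1.296e+08 (81.12 dB(A)).
The limit corresponds to 10^(90/10) = 1.000e+09; subtracting the fixed part leaves 8.704e+08 for the diesel generator, i.e. 89.40 dB(A).
Required insertion loss = 96 − 89.40 = 6.60 dB.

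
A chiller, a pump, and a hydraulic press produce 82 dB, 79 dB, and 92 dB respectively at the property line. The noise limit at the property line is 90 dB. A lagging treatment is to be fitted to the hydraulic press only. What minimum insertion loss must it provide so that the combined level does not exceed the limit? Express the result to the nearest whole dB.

3 dB

Fixed contribution from the other sources: Σ 10^(L/10) = 10^(82/10) + 10^(79/10) = 2.379e+08 (83.76 dB).
The limit corresponds to 10^(90/10) = 1.000e+09; subtracting the fixed part leaves 7.621e+08 for the hydraulic press, i.e. 88.82 dB.
Required insertion loss = 92 − 88.82 = 3.18 dB.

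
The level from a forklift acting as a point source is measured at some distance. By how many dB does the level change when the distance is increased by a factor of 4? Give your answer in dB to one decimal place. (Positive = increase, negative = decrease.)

With spherical spreading the level changes by −20·log₁₀(r₂/r₁).
ΔL = −20·log₁₀(4) = -12.04 dB.

-12.0 dB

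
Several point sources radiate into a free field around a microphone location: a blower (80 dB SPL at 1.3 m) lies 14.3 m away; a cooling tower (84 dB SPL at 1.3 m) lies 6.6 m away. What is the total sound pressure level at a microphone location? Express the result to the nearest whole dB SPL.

First find each source's level at the receiver (point-source: −20·log₁₀(r/r_ref)), then combine on an intensity basis.
blower: 80 − 20·log₁₀(14.3/1.3) = 80 − 20.83 = 59.17 dB SPL.
cooling tower: 84 − 20·log₁₀(6.6/1.3) = 84 − 14.11 = 69.89 dB SPL.
Σ 10^(L/10) = 1.057e+07 → L_total = 10·log₁₀(1.057e+07) = 70.24 dB SPL.

70 dB SPL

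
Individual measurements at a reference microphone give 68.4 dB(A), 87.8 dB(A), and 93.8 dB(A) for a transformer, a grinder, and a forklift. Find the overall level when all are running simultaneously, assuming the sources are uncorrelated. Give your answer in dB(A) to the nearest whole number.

For uncorrelated sources the intensities add, so convert each level to linear form, sum, and take 10·log₁₀ of the total.
Σ 10^(L/10) = 10^(68.4/10) + 10^(87.8/10) + 10^(93.8/10) = 3.008e+09.
L_total = 10·log₁₀(3.008e+09) = 94.78 dB(A).

95 dB(A)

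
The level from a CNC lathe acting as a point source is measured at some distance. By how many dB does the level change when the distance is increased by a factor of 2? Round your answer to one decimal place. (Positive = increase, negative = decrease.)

A point source loses 6 dB per doubling of distance; generally ΔL = −20·log₁₀(r₂/r₁).
ΔL = −20·log₁₀(2) = -6.02 dB.

-6.0 dB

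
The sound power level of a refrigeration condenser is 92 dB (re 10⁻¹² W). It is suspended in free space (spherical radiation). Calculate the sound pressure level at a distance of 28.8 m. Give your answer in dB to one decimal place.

L_p = L_w − 10·log₁₀(4π·r²) with r = 28.8 m.
4π·r² = 1.042e+04 m², 10·log₁₀ of that is 40.180 dB.
L_p = 92 − 40.180 = 51.82 dB.

51.8 dB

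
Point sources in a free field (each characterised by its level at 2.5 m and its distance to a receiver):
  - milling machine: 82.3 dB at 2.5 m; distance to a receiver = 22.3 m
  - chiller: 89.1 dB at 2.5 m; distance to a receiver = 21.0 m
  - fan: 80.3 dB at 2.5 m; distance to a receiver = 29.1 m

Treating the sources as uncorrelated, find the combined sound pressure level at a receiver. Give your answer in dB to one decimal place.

Propagate each source to the receiver with L = L_ref − 20·log₁₀(r/r_ref), then add intensities.
milling machine: 82.3 − 20·log₁₀(22.3/2.5) = 82.3 − 19.01 = 63.29 dB.
chiller: 89.1 − 20·log₁₀(21.0/2.5) = 89.1 − 18.49 = 70.61 dB.
fan: 80.3 − 20·log₁₀(29.1/2.5) = 80.3 − 21.32 = 58.98 dB.
Σ 10^(L/10) = 1.444e+07 → L_total = 10·log₁₀(1.444e+07) = 71.60 dB.

71.6 dB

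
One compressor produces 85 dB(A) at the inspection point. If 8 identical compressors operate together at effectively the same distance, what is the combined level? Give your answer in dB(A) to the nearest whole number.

94 dB(A)

With 8 equal, uncorrelated contributions the intensity is 8× that of one unit, giving a rise of 10·log₁₀ 8.
L_total = 85 + 10·log₁₀(8) = 85 + 9.031 = 94.03 dB(A).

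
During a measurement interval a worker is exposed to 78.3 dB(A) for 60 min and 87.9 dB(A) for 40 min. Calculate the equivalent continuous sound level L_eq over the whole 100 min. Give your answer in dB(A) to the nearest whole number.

85 dB(A)

Weight each interval's intensity by its duration and average over T = 100 min:
Σ tᵢ·10^(Lᵢ/10) = 60·10^(78.3/10) + 40·10^(87.9/10) = 2.872e+10.
L_eq = 10·log₁₀(2.872e+10/100) = 84.58 dB(A).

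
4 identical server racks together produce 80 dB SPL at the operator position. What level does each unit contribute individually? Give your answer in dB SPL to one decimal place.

74.0 dB SPL

Dividing the total intensity by 4 lowers the level by 10·log₁₀ 4 = 6.021 dB: L₁ = 80 − 6.021.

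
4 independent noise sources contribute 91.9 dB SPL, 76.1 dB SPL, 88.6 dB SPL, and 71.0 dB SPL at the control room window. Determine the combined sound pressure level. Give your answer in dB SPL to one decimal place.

Incoherent sources combine by intensity addition: L_total = 10·log₁₀(Σ 10^(L_i/10)).
Σ 10^(L/10) = 10^(91.9/10) + 10^(76.1/10) + 10^(88.6/10) + 10^(71.0/10) = 2.327e+09.
L_total = 10·log₁₀(2.327e+09) = 93.67 dB SPL.

93.7 dB SPL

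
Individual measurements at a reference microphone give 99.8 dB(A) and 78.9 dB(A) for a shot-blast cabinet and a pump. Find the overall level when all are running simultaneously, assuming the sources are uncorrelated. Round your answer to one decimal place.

Incoherent sources combine by intensity addition: L_total = 10·log₁₀(Σ 10^(L_i/10)).
Σ 10^(L/10) = 10^(99.8/10) + 10^(78.9/10) = 9.628e+09.
L_total = 10·log₁₀(9.628e+09) = 99.84 dB(A).

99.8 dB(A)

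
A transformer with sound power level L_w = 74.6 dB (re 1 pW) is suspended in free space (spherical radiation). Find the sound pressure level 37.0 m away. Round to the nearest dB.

32 dB

L_p = L_w − 10·log₁₀(4π·r²) with r = 37.0 m.
4π·r² = 1.72e+04 m², 10·log₁₀ of that is 42.356 dB.
L_p = 74.6 − 42.356 = 32.24 dB.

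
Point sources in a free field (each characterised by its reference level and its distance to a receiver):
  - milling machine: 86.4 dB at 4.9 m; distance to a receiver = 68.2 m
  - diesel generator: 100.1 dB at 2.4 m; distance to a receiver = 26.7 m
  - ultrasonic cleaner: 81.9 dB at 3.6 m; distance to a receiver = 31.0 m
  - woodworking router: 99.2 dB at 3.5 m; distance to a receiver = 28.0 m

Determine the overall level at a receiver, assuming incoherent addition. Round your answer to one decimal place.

Propagate each source to the receiver with L = L_ref − 20·log₁₀(r/r_ref), then add intensities.
milling machine: 86.4 − 20·log₁₀(68.2/4.9) = 86.4 − 22.87 = 63.53 dB.
diesel generator: 100.1 − 20·log₁₀(26.7/2.4) = 100.1 − 20.93 = 79.17 dB.
ultrasonic cleaner: 81.9 − 20·log₁₀(31.0/3.6) = 81.9 − 18.70 = 63.20 dB.
woodworking router: 99.2 − 20·log₁₀(28.0/3.5) = 99.2 − 18.06 = 81.14 dB.
Σ 10^(L/10) = 2.170e+08 → L_total = 10·log₁₀(2.170e+08) = 83.36 dB.

83.4 dB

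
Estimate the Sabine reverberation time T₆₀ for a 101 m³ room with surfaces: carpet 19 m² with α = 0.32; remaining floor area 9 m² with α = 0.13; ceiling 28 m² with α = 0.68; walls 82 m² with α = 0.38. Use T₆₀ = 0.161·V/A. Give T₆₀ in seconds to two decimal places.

0.28 s

Summing Sᵢαᵢ: 19·0.32 + 9·0.13 + 28·0.68 + 82·0.38 = 57.45 m².
T₆₀ = 0.161·V/A = 0.161·101/57.45 = 0.283 s.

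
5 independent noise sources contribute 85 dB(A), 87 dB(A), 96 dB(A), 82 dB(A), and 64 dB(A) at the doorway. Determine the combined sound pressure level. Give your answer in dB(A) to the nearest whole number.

97 dB(A)

For uncorrelated sources the intensities add, so convert each level to linear form, sum, and take 10·log₁₀ of the total.
Σ 10^(L/10) = 10^(85/10) + 10^(87/10) + 10^(96/10) + 10^(82/10) + 10^(64/10) = 4.959e+09.
L_total = 10·log₁₀(4.959e+09) = 96.95 dB(A).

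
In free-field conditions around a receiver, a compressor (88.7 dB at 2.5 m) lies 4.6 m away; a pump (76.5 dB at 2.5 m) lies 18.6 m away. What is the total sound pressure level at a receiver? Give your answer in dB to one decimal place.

First find each source's level at the receiver (point-source: −20·log₁₀(r/r_ref)), then combine on an intensity basis.
compressor: 88.7 − 20·log₁₀(4.6/2.5) = 88.7 − 5.30 = 83.40 dB.
pump: 76.5 − 20·log₁₀(18.6/2.5) = 76.5 − 17.43 = 59.07 dB.
Σ 10^(L/10) = 2.198e+08 → L_total = 10·log₁₀(2.198e+08) = 83.42 dB.

83.4 dB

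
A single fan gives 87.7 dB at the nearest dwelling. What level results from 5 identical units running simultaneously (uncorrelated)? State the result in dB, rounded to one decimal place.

L_total = L₁ + 10·log₁₀ N for N identical incoherent sources.
L_total = 87.7 + 10·log₁₀(5) = 87.7 + 6.990 = 94.69 dB.

94.7 dB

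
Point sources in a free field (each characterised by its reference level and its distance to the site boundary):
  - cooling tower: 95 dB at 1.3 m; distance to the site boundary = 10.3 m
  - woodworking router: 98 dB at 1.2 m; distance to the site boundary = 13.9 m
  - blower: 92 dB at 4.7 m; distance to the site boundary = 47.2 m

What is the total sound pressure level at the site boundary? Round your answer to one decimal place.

80.5 dB

First find each source's level at the receiver (point-source: −20·log₁₀(r/r_ref)), then combine on an intensity basis.
cooling tower: 95 − 20·log₁₀(10.3/1.3) = 95 − 17.98 = 77.02 dB.
woodworking router: 98 − 20·log₁₀(13.9/1.2) = 98 − 21.28 = 76.72 dB.
blower: 92 − 20·log₁₀(47.2/4.7) = 92 − 20.04 = 71.96 dB.
Σ 10^(L/10) = 1.131e+08 → L_total = 10·log₁₀(1.131e+08) = 80.54 dB.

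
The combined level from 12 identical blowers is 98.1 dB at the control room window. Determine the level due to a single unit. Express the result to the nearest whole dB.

12 equal contributions raise the level by 10·log₁₀ 12 = 10.792 dB, so each unit alone gives 98.1 − 10.792.

87 dB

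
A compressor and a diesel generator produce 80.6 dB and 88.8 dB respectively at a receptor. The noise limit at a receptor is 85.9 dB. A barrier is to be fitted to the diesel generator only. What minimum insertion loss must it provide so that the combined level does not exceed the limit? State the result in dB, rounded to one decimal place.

4.4 dB

Everything except the diesel generator sums to 10^(80.6/10) = 1.148e+08 in linear terms, 80.60 dB.
To meet 85.9 dB overall, the treated diesel generator may contribute at most 10^(85.9/10) − 1.148e+08 = 2.742e+08, i.e. 84.38 dB.
So the diesel generator must be reduced from 88.8 to 84.38 dB: IL = 4.42 dB.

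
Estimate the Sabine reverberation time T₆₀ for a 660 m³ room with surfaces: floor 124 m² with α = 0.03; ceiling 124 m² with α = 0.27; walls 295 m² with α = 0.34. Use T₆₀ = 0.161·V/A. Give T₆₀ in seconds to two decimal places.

A = Σ Sᵢαᵢ = 124·0.03 + 124·0.27 + 295·0.34 = 137.50 m².
T₆₀ = 0.161 × 660 / 137.50 = 0.773 s.

0.77 s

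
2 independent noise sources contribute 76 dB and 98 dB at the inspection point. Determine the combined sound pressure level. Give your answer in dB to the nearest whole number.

For uncorrelated sources the intensities add, so convert each level to linear form, sum, and take 10·log₁₀ of the total.
Σ 10^(L/10) = 10^(76/10) + 10^(98/10) = 6.349e+09.
L_total = 10·log₁₀(6.349e+09) = 98.03 dB.

98 dB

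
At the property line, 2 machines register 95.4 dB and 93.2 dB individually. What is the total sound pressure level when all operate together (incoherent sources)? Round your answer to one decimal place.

97.4 dB

Incoherent sources combine by intensity addition: L_total = 10·log₁₀(Σ 10^(L_i/10)).
Σ 10^(L/10) = 10^(95.4/10) + 10^(93.2/10) = 5.557e+09.
L_total = 10·log₁₀(5.557e+09) = 97.45 dB.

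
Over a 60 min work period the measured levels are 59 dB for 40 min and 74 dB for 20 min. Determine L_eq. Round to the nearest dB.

The energy average is taken in the linear domain: L_eq = 10·log₁₀[(Σ tᵢ·10^(Lᵢ/10))/T], T = 60 min.
Σ tᵢ·10^(Lᵢ/10) = 40·10^(59/10) + 20·10^(74/10) = 5.342e+08.
L_eq = 10·log₁₀(5.342e+08/60) = 69.50 dB.

69 dB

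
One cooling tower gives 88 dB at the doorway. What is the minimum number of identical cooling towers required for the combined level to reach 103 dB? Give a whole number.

32

The shortfall is 103 − 88 = 15.0 dB, and N units add 10·log₁₀ N, so need 10·log₁₀ N ≥ 15.0.
N ≥ 10^(15.0/10) = 31.623, so N = 32.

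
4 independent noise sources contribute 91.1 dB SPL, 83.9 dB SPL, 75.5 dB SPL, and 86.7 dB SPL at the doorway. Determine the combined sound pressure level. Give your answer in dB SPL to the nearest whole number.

93 dB SPL

Incoherent sources combine by intensity addition: L_total = 10·log₁₀(Σ 10^(L_i/10)).
Σ 10^(L/10) = 10^(91.1/10) + 10^(83.9/10) + 10^(75.5/10) + 10^(86.7/10) = 2.037e+09.
L_total = 10·log₁₀(2.037e+09) = 93.09 dB SPL.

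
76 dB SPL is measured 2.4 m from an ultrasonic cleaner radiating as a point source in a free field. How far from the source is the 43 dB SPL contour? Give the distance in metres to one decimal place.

107.2 m

The 33.0 dB drop corresponds to a distance ratio of 10^(33.0/20) for a point source.
r₂ = 2.4·10^((76−43)/20) = 2.4·10^(33.0/20) = 107.20 m.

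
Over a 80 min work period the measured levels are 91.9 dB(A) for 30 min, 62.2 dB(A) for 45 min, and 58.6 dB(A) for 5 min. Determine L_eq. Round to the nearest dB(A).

The energy average is taken in the linear domain: L_eq = 10·log₁₀[(Σ tᵢ·10^(Lᵢ/10))/T], T = 80 min.
Σ tᵢ·10^(Lᵢ/10) = 30·10^(91.9/10) + 45·10^(62.2/10) + 5·10^(58.6/10) = 4.654e+10.
L_eq = 10·log₁₀(4.654e+10/80) = 87.65 dB(A).

88 dB(A)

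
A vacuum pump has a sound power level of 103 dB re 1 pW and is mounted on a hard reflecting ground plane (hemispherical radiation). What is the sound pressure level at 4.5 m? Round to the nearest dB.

L_p = L_w − 10·log₁₀(2π·r²) with r = 4.5 m.
2π·r² = 127.2 m², 10·log₁₀ of that is 21.046 dB.
L_p = 103 − 21.046 = 81.95 dB.

82 dB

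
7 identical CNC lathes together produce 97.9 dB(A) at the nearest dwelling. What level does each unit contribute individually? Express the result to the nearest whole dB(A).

Dividing the total intensity by 7 lowers the level by 10·log₁₀ 7 = 8.451 dB: L₁ = 97.9 − 8.451.

89 dB(A)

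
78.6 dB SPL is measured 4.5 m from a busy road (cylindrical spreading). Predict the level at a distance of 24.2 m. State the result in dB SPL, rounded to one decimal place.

For a line source, L₂ = L₁ − 10·log₁₀(r₂/r₁).
L₂ = 78.6 − 10·log₁₀(24.2/4.5) = 78.6 − 7.306 = 71.29 dB SPL.

71.3 dB SPL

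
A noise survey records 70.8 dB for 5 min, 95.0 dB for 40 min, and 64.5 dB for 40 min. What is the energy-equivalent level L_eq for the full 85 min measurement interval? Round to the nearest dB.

92 dB

Weight each interval's intensity by its duration and average over T = 85 min:
Σ tᵢ·10^(Lᵢ/10) = 5·10^(70.8/10) + 40·10^(95.0/10) + 40·10^(64.5/10) = 1.267e+11.
L_eq = 10·log₁₀(1.267e+11/85) = 91.73 dB.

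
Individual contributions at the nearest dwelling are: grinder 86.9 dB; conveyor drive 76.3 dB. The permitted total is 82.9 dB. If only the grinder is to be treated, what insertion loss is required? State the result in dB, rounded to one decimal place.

Fixed contribution from the other source: Σ 10^(L/10) = 10^(76.3/10) = 4.266e+07 (76.30 dB).
To meet 82.9 dB overall, the treated grinder may contribute at most 10^(82.9/10) − 4.266e+07 = 1.523e+08, i.e. 81.83 dB.
So the grinder must be reduced from 86.9 to 81.83 dB: IL = 5.07 dB.

5.1 dB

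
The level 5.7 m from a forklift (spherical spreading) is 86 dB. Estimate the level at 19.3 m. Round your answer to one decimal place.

Point-source attenuation: ΔL = 20·log₁₀(r₂/r₁) = 20·log₁₀(19.3/5.7) = 10.594 dB.
L₂ = 86 − 20·log₁₀(19.3/5.7) = 86 − 10.594 = 75.41 dB.

75.4 dB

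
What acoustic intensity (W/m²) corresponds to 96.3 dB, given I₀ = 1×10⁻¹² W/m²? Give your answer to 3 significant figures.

0.00427 W/m²

L = 10·log₁₀(I/I₀) ⇒ I = I₀·10^(L/10) = 10⁻¹² × 10^9.63.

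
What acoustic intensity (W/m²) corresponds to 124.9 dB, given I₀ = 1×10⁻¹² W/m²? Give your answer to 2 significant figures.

I = I₀·10^(L/10) = 10⁻¹² × 10^(124.9/10) = 10^(0.490).

3.1 W/m²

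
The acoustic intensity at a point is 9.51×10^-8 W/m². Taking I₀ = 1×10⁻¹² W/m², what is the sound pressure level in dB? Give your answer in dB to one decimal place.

49.8 dB

I/I₀ = 9.51×10^-8/10⁻¹² = 9.51×10^4, and L = 10·log₁₀(I/I₀).
L = 10·(0.9782 + 4) = 49.78 dB.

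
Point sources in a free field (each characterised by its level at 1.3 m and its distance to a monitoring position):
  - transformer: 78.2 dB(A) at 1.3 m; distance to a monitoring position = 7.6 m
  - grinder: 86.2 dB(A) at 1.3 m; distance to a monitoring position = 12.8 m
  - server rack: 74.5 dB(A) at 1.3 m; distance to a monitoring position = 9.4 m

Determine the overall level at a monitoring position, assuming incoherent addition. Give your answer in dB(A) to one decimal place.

68.3 dB(A)

Apply inverse-square spreading to bring every level to the receiver, then sum 10^(L/10).
transformer: 78.2 − 20·log₁₀(7.6/1.3) = 78.2 − 15.34 = 62.86 dB(A).
grinder: 86.2 − 20·log₁₀(12.8/1.3) = 86.2 − 19.87 = 66.33 dB(A).
server rack: 74.5 − 20·log₁₀(9.4/1.3) = 74.5 − 17.18 = 57.32 dB(A).
Σ 10^(L/10) = 6.772e+06 → L_total = 10·log₁₀(6.772e+06) = 68.31 dB(A).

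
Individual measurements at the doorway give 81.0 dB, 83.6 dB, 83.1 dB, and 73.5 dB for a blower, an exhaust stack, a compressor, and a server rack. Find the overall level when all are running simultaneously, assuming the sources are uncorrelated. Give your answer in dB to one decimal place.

For uncorrelated sources the intensities add, so convert each level to linear form, sum, and take 10·log₁₀ of the total.
Σ 10^(L/10) = 10^(81.0/10) + 10^(83.6/10) + 10^(83.1/10) + 10^(73.5/10) = 5.815e+08.
L_total = 10·log₁₀(5.815e+08) = 87.65 dB.

87.6 dB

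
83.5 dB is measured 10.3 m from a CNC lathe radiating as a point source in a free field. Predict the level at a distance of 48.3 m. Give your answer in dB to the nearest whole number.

70 dB

For a point source, L₂ = L₁ − 20·log₁₀(r₂/r₁).
L₂ = 83.5 − 20·log₁₀(48.3/10.3) = 83.5 − 13.422 = 70.08 dB.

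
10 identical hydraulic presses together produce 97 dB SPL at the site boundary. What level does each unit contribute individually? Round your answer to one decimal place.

Dividing the total intensity by 10 lowers the level by 10·log₁₀ 10 = 10.000 dB: L₁ = 97 − 10.000.

87.0 dB SPL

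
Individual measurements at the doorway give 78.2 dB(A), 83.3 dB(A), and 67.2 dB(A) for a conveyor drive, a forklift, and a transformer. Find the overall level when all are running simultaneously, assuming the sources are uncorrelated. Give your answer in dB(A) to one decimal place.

84.6 dB(A)

For uncorrelated sources the intensities add, so convert each level to linear form, sum, and take 10·log₁₀ of the total.
Σ 10^(L/10) = 10^(78.2/10) + 10^(83.3/10) + 10^(67.2/10) = 2.851e+08.
L_total = 10·log₁₀(2.851e+08) = 84.55 dB(A).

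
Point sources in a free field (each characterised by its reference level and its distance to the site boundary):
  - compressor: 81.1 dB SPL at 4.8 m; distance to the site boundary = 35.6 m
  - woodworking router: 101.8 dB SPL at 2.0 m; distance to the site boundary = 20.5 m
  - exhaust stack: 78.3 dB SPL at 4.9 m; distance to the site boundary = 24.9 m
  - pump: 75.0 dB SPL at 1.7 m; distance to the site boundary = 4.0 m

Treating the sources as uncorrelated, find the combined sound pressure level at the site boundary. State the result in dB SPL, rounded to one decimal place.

First find each source's level at the receiver (point-source: −20·log₁₀(r/r_ref)), then combine on an intensity basis.
compressor: 81.1 − 20·log₁₀(35.6/4.8) = 81.1 − 17.40 = 63.70 dB SPL.
woodworking router: 101.8 − 20·log₁₀(20.5/2.0) = 101.8 − 20.21 = 81.59 dB SPL.
exhaust stack: 78.3 − 20·log₁₀(24.9/4.9) = 78.3 − 14.12 = 64.18 dB SPL.
pump: 75.0 − 20·log₁₀(4.0/1.7) = 75.0 − 7.43 = 67.57 dB SPL.
Σ 10^(L/10) = 1.547e+08 → L_total = 10·log₁₀(1.547e+08) = 81.90 dB SPL.

81.9 dB SPL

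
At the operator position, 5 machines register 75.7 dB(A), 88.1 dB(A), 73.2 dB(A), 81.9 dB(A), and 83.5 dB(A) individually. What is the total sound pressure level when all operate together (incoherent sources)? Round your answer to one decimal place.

Incoherent sources combine by intensity addition: L_total = 10·log₁₀(Σ 10^(L_i/10)).
Σ 10^(L/10) = 10^(75.7/10) + 10^(88.1/10) + 10^(73.2/10) + 10^(81.9/10) + 10^(83.5/10) = 1.082e+09.
L_total = 10·log₁₀(1.082e+09) = 90.34 dB(A).

90.3 dB(A)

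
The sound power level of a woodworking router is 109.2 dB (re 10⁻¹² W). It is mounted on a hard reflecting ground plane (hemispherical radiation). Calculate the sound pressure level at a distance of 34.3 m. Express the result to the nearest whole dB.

The power spreads over a hemisphere of area 2π·r², so L_p = L_w − 10·log₁₀(2π·r²).
2π·r² = 7392 m², 10·log₁₀ of that is 38.688 dB.
L_p = 109.2 − 38.688 = 70.51 dB.

71 dB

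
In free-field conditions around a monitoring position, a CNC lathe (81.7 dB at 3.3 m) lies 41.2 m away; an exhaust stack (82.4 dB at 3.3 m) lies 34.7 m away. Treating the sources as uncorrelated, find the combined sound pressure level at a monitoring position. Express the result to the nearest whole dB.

64 dB

Propagate each source to the receiver with L = L_ref − 20·log₁₀(r/r_ref), then add intensities.
CNC lathe: 81.7 − 20·log₁₀(41.2/3.3) = 81.7 − 21.93 = 59.77 dB.
exhaust stack: 82.4 − 20·log₁₀(34.7/3.3) = 82.4 − 20.44 = 61.96 dB.
Σ 10^(L/10) = 2.521e+06 → L_total = 10·log₁₀(2.521e+06) = 64.02 dB.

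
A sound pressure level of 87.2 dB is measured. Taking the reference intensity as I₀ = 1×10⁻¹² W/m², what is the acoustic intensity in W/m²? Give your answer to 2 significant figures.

0.00052 W/m²

L = 10·log₁₀(I/I₀) ⇒ I = I₀·10^(L/10) = 10⁻¹² × 10^8.72.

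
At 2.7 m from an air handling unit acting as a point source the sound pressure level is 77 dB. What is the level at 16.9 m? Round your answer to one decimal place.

61.1 dB

Point-source attenuation: ΔL = 20·log₁₀(r₂/r₁) = 20·log₁₀(16.9/2.7) = 15.930 dB.
L₂ = 77 − 20·log₁₀(16.9/2.7) = 77 − 15.930 = 61.07 dB.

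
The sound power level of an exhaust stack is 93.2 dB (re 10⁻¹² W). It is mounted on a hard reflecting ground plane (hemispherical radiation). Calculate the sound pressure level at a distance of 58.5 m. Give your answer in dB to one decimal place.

Free-field hemispherical radiation: L_p = L_w − 10·log₁₀(2π·r²), r = 58.5 m.
2π·r² = 2.15e+04 m², 10·log₁₀ of that is 43.325 dB.
L_p = 93.2 − 43.325 = 49.88 dB.

49.9 dB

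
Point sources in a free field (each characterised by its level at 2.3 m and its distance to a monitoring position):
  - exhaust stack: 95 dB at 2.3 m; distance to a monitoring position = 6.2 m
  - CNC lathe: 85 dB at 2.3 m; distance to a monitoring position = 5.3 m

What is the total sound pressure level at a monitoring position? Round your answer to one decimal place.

Apply inverse-square spreading to bring every level to the receiver, then sum 10^(L/10).
exhaust stack: 95 − 20·log₁₀(6.2/2.3) = 95 − 8.61 = 86.39 dB.
CNC lathe: 85 − 20·log₁₀(5.3/2.3) = 85 − 7.25 = 77.75 dB.
Σ 10^(L/10) = 4.947e+08 → L_total = 10·log₁₀(4.947e+08) = 86.94 dB.

86.9 dB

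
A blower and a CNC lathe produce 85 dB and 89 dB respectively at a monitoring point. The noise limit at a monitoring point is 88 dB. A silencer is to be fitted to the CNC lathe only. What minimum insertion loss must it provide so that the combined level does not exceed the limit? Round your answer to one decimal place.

Everything except the CNC lathe sums to 10^(85/10) = 3.162e+08 in linear terms, 85.00 dB.
To meet 88 dB overall, the treated CNC lathe may contribute at most 10^(88/10) − 3.162e+08 = 3.147e+08, i.e. 84.98 dB.
Required insertion loss = 89 − 84.98 = 4.02 dB.

4.0 dB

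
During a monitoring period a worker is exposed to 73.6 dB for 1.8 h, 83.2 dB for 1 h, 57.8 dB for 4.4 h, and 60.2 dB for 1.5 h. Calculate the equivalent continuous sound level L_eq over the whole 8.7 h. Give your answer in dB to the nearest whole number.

75 dB

L_eq = 10·log₁₀[(1/T)·Σ tᵢ·10^(Lᵢ/10)] with T = 8.7 h.
Σ tᵢ·10^(Lᵢ/10) = 1.8·10^(73.6/10) + 1·10^(83.2/10) + 4.4·10^(57.8/10) + 1.5·10^(60.2/10) = 2.544e+08.
L_eq = 10·log₁₀(2.544e+08/8.7) = 74.66 dB.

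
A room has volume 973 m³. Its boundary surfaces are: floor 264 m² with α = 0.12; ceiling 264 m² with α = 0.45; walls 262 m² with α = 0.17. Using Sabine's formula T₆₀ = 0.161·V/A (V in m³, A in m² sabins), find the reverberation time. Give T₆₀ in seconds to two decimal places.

0.80 s

Summing Sᵢαᵢ: 264·0.12 + 264·0.45 + 262·0.17 = 195.02 m².
T₆₀ = 0.161·V/A = 0.161·973/195.02 = 0.803 s.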